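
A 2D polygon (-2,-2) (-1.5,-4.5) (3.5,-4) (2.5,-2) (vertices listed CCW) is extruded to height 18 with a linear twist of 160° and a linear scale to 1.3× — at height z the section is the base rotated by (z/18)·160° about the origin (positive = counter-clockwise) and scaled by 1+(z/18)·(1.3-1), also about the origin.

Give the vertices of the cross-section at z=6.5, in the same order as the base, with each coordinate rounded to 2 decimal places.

t = z/height = 6.5/18 = 0.361111
s = 1 + (scale-1)·z/height = 1 + (1.3-1)·6.5/18 = 1.108333
θ = twist·z/height = 160°·6.5/18 = 57.7778° = 1.008412 rad
cos θ = 0.533204, sin θ = 0.845986 (intermediates below are computed at full precision and shown rounded to 5 d.p.)
v1: (-2,-2) → rotate → (0.62556,-2.75838) → ×s → (0.69333,-3.05721) → (0.69,-3.06)
v2: (-1.5,-4.5) → rotate → (3.00713,-3.66840) → ×s → (3.33290,-4.06581) → (3.33,-4.07)
v3: (3.5,-4) → rotate → (5.25016,0.82813) → ×s → (5.81893,0.91785) → (5.82,0.92)
v4: (2.5,-2) → rotate → (3.02498,1.04856) → ×s → (3.35269,1.16215) → (3.35,1.16)

Cross-section at z=6.5: (0.69,-3.06) (3.33,-4.07) (5.82,0.92) (3.35,1.16)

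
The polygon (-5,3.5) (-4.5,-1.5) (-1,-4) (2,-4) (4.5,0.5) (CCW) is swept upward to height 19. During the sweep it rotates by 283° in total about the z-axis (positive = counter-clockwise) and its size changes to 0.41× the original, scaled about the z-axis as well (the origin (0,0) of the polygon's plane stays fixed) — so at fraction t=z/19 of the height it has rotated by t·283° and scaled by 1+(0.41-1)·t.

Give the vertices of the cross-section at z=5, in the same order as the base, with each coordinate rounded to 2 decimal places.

t = z/height = 5/19 = 0.263158
s = 1 + (scale-1)·z/height = 1 + (0.41-1)·5/19 = 0.844737
θ = twist·z/height = 283°·5/19 = 74.4737° = 1.299811 rad
cos θ = 0.267681, sin θ = 0.963508 (intermediates below are computed at full precision and shown rounded to 5 d.p.)
v1: (-5,3.5) → rotate → (-4.71068,-3.88065) → ×s → (-3.97929,-3.27813) → (-3.98,-3.28)
v2: (-4.5,-1.5) → rotate → (0.24070,-4.73731) → ×s → (0.20333,-4.00178) → (0.20,-4.00)
v3: (-1,-4) → rotate → (3.58635,-2.03423) → ×s → (3.02952,-1.71839) → (3.03,-1.72)
v4: (2,-4) → rotate → (4.38939,0.85629) → ×s → (3.70788,0.72334) → (3.71,0.72)
v5: (4.5,0.5) → rotate → (0.72281,4.46962) → ×s → (0.61058,3.77566) → (0.61,3.78)

Cross-section at z=5: (-3.98,-3.28) (0.20,-4.00) (3.03,-1.72) (3.71,0.72) (0.61,3.78)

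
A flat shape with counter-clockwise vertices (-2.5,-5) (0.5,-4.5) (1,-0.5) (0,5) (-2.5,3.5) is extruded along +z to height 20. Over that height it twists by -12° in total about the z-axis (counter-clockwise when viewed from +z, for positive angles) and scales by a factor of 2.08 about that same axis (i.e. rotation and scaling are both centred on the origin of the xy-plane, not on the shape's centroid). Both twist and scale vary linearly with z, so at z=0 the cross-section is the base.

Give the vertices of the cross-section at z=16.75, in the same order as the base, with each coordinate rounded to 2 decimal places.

Cross-section at z=16.75: (-6.35,-8.55) (-0.56,-8.60) (1.71,-1.27) (1.66,9.38) (-3.52,7.39)

t = z/height = 16.75/20 = 0.8375
s = 1 + (scale-1)·z/height = 1 + (2.08-1)·16.75/20 = 1.904500
θ = twist·z/height = -12°·16.75/20 = -10.0500° = -0.175406 rad
cos θ = 0.984656, sin θ = -0.174508 (intermediates below are computed at full precision and shown rounded to 5 d.p.)
v1: (-2.5,-5) → rotate → (-3.33418,-4.48701) → ×s → (-6.34994,-8.54551) → (-6.35,-8.55)
v2: (0.5,-4.5) → rotate → (-0.29296,-4.51821) → ×s → (-0.55793,-8.60492) → (-0.56,-8.60)
v3: (1,-0.5) → rotate → (0.89740,-0.66684) → ×s → (1.70910,-1.26999) → (1.71,-1.27)
v4: (0,5) → rotate → (0.87254,4.92328) → ×s → (1.66175,9.37639) → (1.66,9.38)
v5: (-2.5,3.5) → rotate → (-1.85086,3.88256) → ×s → (-3.52497,7.39434) → (-3.52,7.39)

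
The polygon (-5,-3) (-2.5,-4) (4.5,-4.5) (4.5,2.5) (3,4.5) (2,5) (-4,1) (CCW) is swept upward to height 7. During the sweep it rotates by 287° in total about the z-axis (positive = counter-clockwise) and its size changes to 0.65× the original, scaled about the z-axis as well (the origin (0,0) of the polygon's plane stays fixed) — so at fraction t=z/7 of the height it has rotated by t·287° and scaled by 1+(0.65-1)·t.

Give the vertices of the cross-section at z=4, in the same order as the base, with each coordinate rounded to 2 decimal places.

Cross-section at z=4: (4.51,1.20) (2.80,2.52) (-2.47,4.45) (-4.01,-0.93) (-3.30,-2.80) (-2.64,-3.40) (2.86,-1.65)

t = z/height = 4/7 = 0.571429
s = 1 + (scale-1)·z/height = 1 + (0.65-1)·4/7 = 0.800000
θ = twist·z/height = 287°·4/7 = 164.0000° = 2.862340 rad
cos θ = -0.961262, sin θ = 0.275637 (intermediates below are computed at full precision and shown rounded to 5 d.p.)
v1: (-5,-3) → rotate → (5.63322,1.50560) → ×s → (4.50658,1.20448) → (4.51,1.20)
v2: (-2.5,-4) → rotate → (3.50570,3.15595) → ×s → (2.80456,2.52476) → (2.80,2.52)
v3: (4.5,-4.5) → rotate → (-3.08531,5.56605) → ×s → (-2.46825,4.45284) → (-2.47,4.45)
v4: (4.5,2.5) → rotate → (-5.01477,-1.16279) → ×s → (-4.01182,-0.93023) → (-4.01,-0.93)
v5: (3,4.5) → rotate → (-4.12415,-3.49877) → ×s → (-3.29932,-2.79901) → (-3.30,-2.80)
v6: (2,5) → rotate → (-3.30071,-4.25503) → ×s → (-2.64057,-3.40403) → (-2.64,-3.40)
v7: (-4,1) → rotate → (3.56941,-2.06381) → ×s → (2.85553,-1.65105) → (2.86,-1.65)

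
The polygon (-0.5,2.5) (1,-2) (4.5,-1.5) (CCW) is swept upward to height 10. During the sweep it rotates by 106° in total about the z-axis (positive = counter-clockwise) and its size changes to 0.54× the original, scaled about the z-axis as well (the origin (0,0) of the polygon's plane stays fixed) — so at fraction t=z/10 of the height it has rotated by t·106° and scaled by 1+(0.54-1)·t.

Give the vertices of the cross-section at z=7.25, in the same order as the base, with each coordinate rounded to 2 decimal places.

Cross-section at z=7.25: (-1.70,0.05) (1.45,0.35) (1.66,2.69)

t = z/height = 7.25/10 = 0.725
s = 1 + (scale-1)·z/height = 1 + (0.54-1)·7.25/10 = 0.666500
θ = twist·z/height = 106°·7.25/10 = 76.8500° = 1.341286 rad
cos θ = 0.227501, sin θ = 0.973778 (intermediates below are computed at full precision and shown rounded to 5 d.p.)
v1: (-0.5,2.5) → rotate → (-2.54820,0.08186) → ×s → (-1.69837,0.05456) → (-1.70,0.05)
v2: (1,-2) → rotate → (2.17506,0.51878) → ×s → (1.44968,0.34576) → (1.45,0.35)
v3: (4.5,-1.5) → rotate → (2.48442,4.04075) → ×s → (1.65587,2.69316) → (1.66,2.69)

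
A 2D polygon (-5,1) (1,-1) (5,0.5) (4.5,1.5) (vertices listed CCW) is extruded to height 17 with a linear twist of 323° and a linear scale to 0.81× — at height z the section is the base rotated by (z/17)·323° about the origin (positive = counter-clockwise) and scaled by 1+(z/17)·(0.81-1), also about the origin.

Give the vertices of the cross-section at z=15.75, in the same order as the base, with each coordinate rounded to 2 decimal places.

Cross-section at z=15.75: (-1.29,4.00) (-0.32,-1.12) (2.37,-3.39) (2.89,-2.63)

t = z/height = 15.75/17 = 0.926471
s = 1 + (scale-1)·z/height = 1 + (0.81-1)·15.75/17 = 0.823971
θ = twist·z/height = 323°·15.75/17 = 299.2500° = 5.222898 rad
cos θ = 0.488621, sin θ = -0.872496 (intermediates below are computed at full precision and shown rounded to 5 d.p.)
v1: (-5,1) → rotate → (-1.57061,4.85110) → ×s → (-1.29414,3.99716) → (-1.29,4.00)
v2: (1,-1) → rotate → (-0.38387,-1.36112) → ×s → (-0.31630,-1.12152) → (-0.32,-1.12)
v3: (5,0.5) → rotate → (2.87935,-4.11817) → ×s → (2.37250,-3.39325) → (2.37,-3.39)
v4: (4.5,1.5) → rotate → (3.50754,-3.19330) → ×s → (2.89011,-2.63119) → (2.89,-2.63)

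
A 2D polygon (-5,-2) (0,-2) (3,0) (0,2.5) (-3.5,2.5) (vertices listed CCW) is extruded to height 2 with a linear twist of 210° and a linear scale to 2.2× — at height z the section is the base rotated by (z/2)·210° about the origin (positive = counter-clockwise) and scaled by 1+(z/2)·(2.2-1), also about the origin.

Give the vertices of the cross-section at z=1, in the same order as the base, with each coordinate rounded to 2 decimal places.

t = z/height = 1/2 = 0.5
s = 1 + (scale-1)·z/height = 1 + (2.2-1)·1/2 = 1.600000
θ = twist·z/height = 210°·1/2 = 105.0000° = 1.832596 rad
cos θ = -0.258819, sin θ = 0.965926 (intermediates below are computed at full precision and shown rounded to 5 d.p.)
v1: (-5,-2) → rotate → (3.22595,-4.31199) → ×s → (5.16152,-6.89919) → (5.16,-6.90)
v2: (0,-2) → rotate → (1.93185,0.51764) → ×s → (3.09096,0.82822) → (3.09,0.83)
v3: (3,0) → rotate → (-0.77646,2.89778) → ×s → (-1.24233,4.63644) → (-1.24,4.64)
v4: (0,2.5) → rotate → (-2.41481,-0.64705) → ×s → (-3.86370,-1.03528) → (-3.86,-1.04)
v5: (-3.5,2.5) → rotate → (-1.50895,-4.02779) → ×s → (-2.41432,-6.44446) → (-2.41,-6.44)

Cross-section at z=1: (5.16,-6.90) (3.09,0.83) (-1.24,4.64) (-3.86,-1.04) (-2.41,-6.44)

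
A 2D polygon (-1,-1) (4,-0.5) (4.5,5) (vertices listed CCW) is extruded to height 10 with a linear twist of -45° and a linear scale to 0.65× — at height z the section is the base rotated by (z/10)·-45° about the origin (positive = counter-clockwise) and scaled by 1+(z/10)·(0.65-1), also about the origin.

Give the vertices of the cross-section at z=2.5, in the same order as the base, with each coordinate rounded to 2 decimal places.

Cross-section at z=2.5: (-1.07,-0.72) (3.49,-1.16) (4.92,3.67)

t = z/height = 2.5/10 = 0.25
s = 1 + (scale-1)·z/height = 1 + (0.65-1)·2.5/10 = 0.912500
θ = twist·z/height = -45°·2.5/10 = -11.2500° = -0.196350 rad
cos θ = 0.980785, sin θ = -0.195090 (intermediates below are computed at full precision and shown rounded to 5 d.p.)
v1: (-1,-1) → rotate → (-1.17588,-0.78569) → ×s → (-1.07299,-0.71695) → (-1.07,-0.72)
v2: (4,-0.5) → rotate → (3.82560,-1.27075) → ×s → (3.49086,-1.15956) → (3.49,-1.16)
v3: (4.5,5) → rotate → (5.38899,4.02602) → ×s → (4.91745,3.67374) → (4.92,3.67)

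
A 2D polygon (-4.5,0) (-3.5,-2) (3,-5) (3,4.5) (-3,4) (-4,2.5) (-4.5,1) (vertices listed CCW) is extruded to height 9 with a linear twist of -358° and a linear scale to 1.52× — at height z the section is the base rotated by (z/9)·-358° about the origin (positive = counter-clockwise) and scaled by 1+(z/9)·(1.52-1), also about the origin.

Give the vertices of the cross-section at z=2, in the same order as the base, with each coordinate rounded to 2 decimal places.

t = z/height = 2/9 = 0.222222
s = 1 + (scale-1)·z/height = 1 + (1.52-1)·2/9 = 1.115556
θ = twist·z/height = -358°·2/9 = -79.5556° = -1.388506 rad
cos θ = 0.181282, sin θ = -0.983431 (intermediates below are computed at full precision and shown rounded to 5 d.p.)
v1: (-4.5,0) → rotate → (-0.81577,4.42544) → ×s → (-0.91004,4.93682) → (-0.91,4.94)
v2: (-3.5,-2) → rotate → (-2.60135,3.07944) → ×s → (-2.90195,3.43529) → (-2.90,3.44)
v3: (3,-5) → rotate → (-4.37331,-3.85670) → ×s → (-4.87867,-4.30237) → (-4.88,-4.30)
v4: (3,4.5) → rotate → (4.96929,-2.13452) → ×s → (5.54351,-2.38118) → (5.54,-2.38)
v5: (-3,4) → rotate → (3.38988,3.67542) → ×s → (3.78160,4.10014) → (3.78,4.10)
v6: (-4,2.5) → rotate → (1.73345,4.38693) → ×s → (1.93376,4.89386) → (1.93,4.89)
v7: (-4.5,1) → rotate → (0.16766,4.60672) → ×s → (0.18704,5.13905) → (0.19,5.14)

Cross-section at z=2: (-0.91,4.94) (-2.90,3.44) (-4.88,-4.30) (5.54,-2.38) (3.78,4.10) (1.93,4.89) (0.19,5.14)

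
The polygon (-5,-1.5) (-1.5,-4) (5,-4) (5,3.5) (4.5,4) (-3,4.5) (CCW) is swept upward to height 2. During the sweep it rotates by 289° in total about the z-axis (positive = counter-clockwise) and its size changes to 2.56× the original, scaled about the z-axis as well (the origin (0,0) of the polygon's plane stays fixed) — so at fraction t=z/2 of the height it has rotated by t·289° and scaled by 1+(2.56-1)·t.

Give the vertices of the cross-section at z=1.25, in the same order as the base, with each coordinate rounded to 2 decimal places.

Cross-section at z=1.25: (9.84,3.07) (2.88,7.93) (-9.96,7.79) (-9.80,-7.02) (-8.80,-8.00) (6.02,-8.82)

t = z/height = 1.25/2 = 0.625
s = 1 + (scale-1)·z/height = 1 + (2.56-1)·1.25/2 = 1.975000
θ = twist·z/height = 289°·1.25/2 = 180.6250° = 3.152501 rad
cos θ = -0.999941, sin θ = -0.010908 (intermediates below are computed at full precision and shown rounded to 5 d.p.)
v1: (-5,-1.5) → rotate → (4.98334,1.55445) → ×s → (9.84210,3.07004) → (9.84,3.07)
v2: (-1.5,-4) → rotate → (1.45628,4.01612) → ×s → (2.87615,7.93185) → (2.88,7.93)
v3: (5,-4) → rotate → (-5.04333,3.94522) → ×s → (-9.96059,7.79181) → (-9.96,7.79)
v4: (5,3.5) → rotate → (-4.96152,-3.55433) → ×s → (-9.79901,-7.01981) → (-9.80,-7.02)
v5: (4.5,4) → rotate → (-4.45610,-4.04885) → ×s → (-8.80080,-7.99648) → (-8.80,-8.00)
v6: (-3,4.5) → rotate → (3.04891,-4.46701) → ×s → (6.02159,-8.82234) → (6.02,-8.82)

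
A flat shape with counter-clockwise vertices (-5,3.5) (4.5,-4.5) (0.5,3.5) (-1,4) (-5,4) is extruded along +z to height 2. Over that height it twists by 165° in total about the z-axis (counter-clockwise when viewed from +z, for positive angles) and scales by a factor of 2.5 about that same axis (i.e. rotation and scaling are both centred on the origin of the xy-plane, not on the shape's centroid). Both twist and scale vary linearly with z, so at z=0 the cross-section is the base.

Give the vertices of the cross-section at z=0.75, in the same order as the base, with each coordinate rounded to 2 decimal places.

t = z/height = 0.75/2 = 0.375
s = 1 + (scale-1)·z/height = 1 + (2.5-1)·0.75/2 = 1.562500
θ = twist·z/height = 165°·0.75/2 = 61.8750° = 1.079922 rad
cos θ = 0.471397, sin θ = 0.881921 (intermediates below are computed at full precision and shown rounded to 5 d.p.)
v1: (-5,3.5) → rotate → (-5.44371,-2.75972) → ×s → (-8.50579,-4.31206) → (-8.51,-4.31)
v2: (4.5,-4.5) → rotate → (6.08993,1.84736) → ×s → (9.51552,2.88650) → (9.52,2.89)
v3: (0.5,3.5) → rotate → (-2.85103,2.09085) → ×s → (-4.45473,3.26695) → (-4.45,3.27)
v4: (-1,4) → rotate → (-3.99908,1.00367) → ×s → (-6.24857,1.56823) → (-6.25,1.57)
v5: (-5,4) → rotate → (-5.88467,-2.52402) → ×s → (-9.19479,-3.94378) → (-9.19,-3.94)

Cross-section at z=0.75: (-8.51,-4.31) (9.52,2.89) (-4.45,3.27) (-6.25,1.57) (-9.19,-3.94)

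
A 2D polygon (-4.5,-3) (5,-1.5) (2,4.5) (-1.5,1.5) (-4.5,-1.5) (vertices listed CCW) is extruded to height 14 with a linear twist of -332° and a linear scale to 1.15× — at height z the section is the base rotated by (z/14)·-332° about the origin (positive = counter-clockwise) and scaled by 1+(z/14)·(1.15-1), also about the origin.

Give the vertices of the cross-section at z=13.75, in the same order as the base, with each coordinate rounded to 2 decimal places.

Cross-section at z=13.75: (-2.36,-5.74) (5.72,1.77) (-0.98,5.56) (-2.39,0.47) (-3.32,-4.31)

t = z/height = 13.75/14 = 0.982143
s = 1 + (scale-1)·z/height = 1 + (1.15-1)·13.75/14 = 1.147321
θ = twist·z/height = -332°·13.75/14 = -326.0714° = -5.691020 rad
cos θ = 0.829734, sin θ = 0.558159 (intermediates below are computed at full precision and shown rounded to 5 d.p.)
v1: (-4.5,-3) → rotate → (-2.05933,-5.00092) → ×s → (-2.36271,-5.73766) → (-2.36,-5.74)
v2: (5,-1.5) → rotate → (4.98591,1.54619) → ×s → (5.72044,1.77398) → (5.72,1.77)
v3: (2,4.5) → rotate → (-0.85225,4.85012) → ×s → (-0.97780,5.56465) → (-0.98,5.56)
v4: (-1.5,1.5) → rotate → (-2.08184,0.40736) → ×s → (-2.38854,0.46738) → (-2.39,0.47)
v5: (-4.5,-1.5) → rotate → (-2.89656,-3.75632) → ×s → (-3.32329,-4.30970) → (-3.32,-4.31)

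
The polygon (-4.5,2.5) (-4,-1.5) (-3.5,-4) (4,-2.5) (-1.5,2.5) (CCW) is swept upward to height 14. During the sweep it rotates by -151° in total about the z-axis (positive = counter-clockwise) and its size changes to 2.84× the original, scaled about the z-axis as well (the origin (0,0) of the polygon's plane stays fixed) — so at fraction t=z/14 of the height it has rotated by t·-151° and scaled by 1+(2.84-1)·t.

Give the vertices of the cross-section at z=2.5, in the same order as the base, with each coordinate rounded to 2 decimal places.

t = z/height = 2.5/14 = 0.178571
s = 1 + (scale-1)·z/height = 1 + (2.84-1)·2.5/14 = 1.328571
θ = twist·z/height = -151°·2.5/14 = -26.9643° = -0.470616 rad
cos θ = 0.891289, sin θ = -0.453435 (intermediates below are computed at full precision and shown rounded to 5 d.p.)
v1: (-4.5,2.5) → rotate → (-2.87721,4.26868) → ×s → (-3.82258,5.67125) → (-3.82,5.67)
v2: (-4,-1.5) → rotate → (-4.24531,0.47681) → ×s → (-5.64020,0.63347) → (-5.64,0.63)
v3: (-3.5,-4) → rotate → (-4.93325,-1.97813) → ×s → (-6.55418,-2.62809) → (-6.55,-2.63)
v4: (4,-2.5) → rotate → (2.43157,-4.04196) → ×s → (3.23051,-5.37004) → (3.23,-5.37)
v5: (-1.5,2.5) → rotate → (-0.20335,2.90838) → ×s → (-0.27016,3.86399) → (-0.27,3.86)

Cross-section at z=2.5: (-3.82,5.67) (-5.64,0.63) (-6.55,-2.63) (3.23,-5.37) (-0.27,3.86)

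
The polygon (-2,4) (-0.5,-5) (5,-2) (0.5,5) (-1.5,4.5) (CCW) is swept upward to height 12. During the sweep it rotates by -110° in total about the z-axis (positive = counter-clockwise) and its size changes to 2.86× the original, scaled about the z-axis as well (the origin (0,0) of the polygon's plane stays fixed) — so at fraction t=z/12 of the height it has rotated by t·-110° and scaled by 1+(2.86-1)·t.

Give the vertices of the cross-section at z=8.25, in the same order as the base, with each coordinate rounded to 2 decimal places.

Cross-section at z=8.25: (7.70,6.68) (-11.32,-1.72) (-1.59,-12.17) (11.32,1.72) (9.08,5.86)

t = z/height = 8.25/12 = 0.6875
s = 1 + (scale-1)·z/height = 1 + (2.86-1)·8.25/12 = 2.278750
θ = twist·z/height = -110°·8.25/12 = -75.6250° = -1.319905 rad
cos θ = 0.248267, sin θ = -0.968692 (intermediates below are computed at full precision and shown rounded to 5 d.p.)
v1: (-2,4) → rotate → (3.37823,2.93045) → ×s → (7.69815,6.67777) → (7.70,6.68)
v2: (-0.5,-5) → rotate → (-4.96759,-0.75699) → ×s → (-11.31990,-1.72499) → (-11.32,-1.72)
v3: (5,-2) → rotate → (-0.69605,-5.33999) → ×s → (-1.58612,-12.16851) → (-1.59,-12.17)
v4: (0.5,5) → rotate → (4.96759,0.75699) → ×s → (11.31990,1.72499) → (11.32,1.72)
v5: (-1.5,4.5) → rotate → (3.98671,2.57024) → ×s → (9.08472,5.85693) → (9.08,5.86)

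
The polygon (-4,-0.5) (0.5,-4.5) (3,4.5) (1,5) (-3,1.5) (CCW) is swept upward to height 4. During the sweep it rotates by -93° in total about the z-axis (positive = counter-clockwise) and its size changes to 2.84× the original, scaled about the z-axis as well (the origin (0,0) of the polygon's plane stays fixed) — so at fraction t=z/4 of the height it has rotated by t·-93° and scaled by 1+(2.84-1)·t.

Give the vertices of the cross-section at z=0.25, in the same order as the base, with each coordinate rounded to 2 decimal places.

Cross-section at z=0.25: (-4.49,-0.10) (0.05,-5.05) (3.84,4.65) (1.67,5.43) (-3.16,2.00)

t = z/height = 0.25/4 = 0.0625
s = 1 + (scale-1)·z/height = 1 + (2.84-1)·0.25/4 = 1.115000
θ = twist·z/height = -93°·0.25/4 = -5.8125° = -0.101447 rad
cos θ = 0.994859, sin θ = -0.101273 (intermediates below are computed at full precision and shown rounded to 5 d.p.)
v1: (-4,-0.5) → rotate → (-4.03007,-0.09234) → ×s → (-4.49353,-0.10295) → (-4.49,-0.10)
v2: (0.5,-4.5) → rotate → (0.04170,-4.52750) → ×s → (0.04649,-5.04816) → (0.05,-5.05)
v3: (3,4.5) → rotate → (3.44031,4.17304) → ×s → (3.83594,4.65294) → (3.84,4.65)
v4: (1,5) → rotate → (1.50123,4.87302) → ×s → (1.67387,5.43342) → (1.67,5.43)
v5: (-3,1.5) → rotate → (-2.83267,1.79611) → ×s → (-3.15842,2.00266) → (-3.16,2.00)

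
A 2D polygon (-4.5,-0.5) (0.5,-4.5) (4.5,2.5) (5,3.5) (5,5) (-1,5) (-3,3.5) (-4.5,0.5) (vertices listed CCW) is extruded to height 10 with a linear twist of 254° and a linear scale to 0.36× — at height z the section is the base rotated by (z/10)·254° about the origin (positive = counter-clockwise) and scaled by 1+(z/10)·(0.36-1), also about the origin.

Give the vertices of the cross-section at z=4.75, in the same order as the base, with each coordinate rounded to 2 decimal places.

t = z/height = 4.75/10 = 0.475
s = 1 + (scale-1)·z/height = 1 + (0.36-1)·4.75/10 = 0.696000
θ = twist·z/height = 254°·4.75/10 = 120.6500° = 2.105740 rad
cos θ = -0.509792, sin θ = 0.860297 (intermediates below are computed at full precision and shown rounded to 5 d.p.)
v1: (-4.5,-0.5) → rotate → (2.72421,-3.61644) → ×s → (1.89605,-2.51704) → (1.90,-2.52)
v2: (0.5,-4.5) → rotate → (3.61644,2.72421) → ×s → (2.51704,1.89605) → (2.52,1.90)
v3: (4.5,2.5) → rotate → (-4.44481,2.59686) → ×s → (-3.09359,1.80741) → (-3.09,1.81)
v4: (5,3.5) → rotate → (-5.56000,2.51721) → ×s → (-3.86976,1.75198) → (-3.87,1.75)
v5: (5,5) → rotate → (-6.85045,1.75253) → ×s → (-4.76791,1.21976) → (-4.77,1.22)
v6: (-1,5) → rotate → (-3.79170,-3.40926) → ×s → (-2.63902,-2.37284) → (-2.64,-2.37)
v7: (-3,3.5) → rotate → (-1.48166,-4.36517) → ×s → (-1.03124,-3.03816) → (-1.03,-3.04)
v8: (-4.5,0.5) → rotate → (1.86392,-4.12623) → ×s → (1.29729,-2.87186) → (1.30,-2.87)

Cross-section at z=4.75: (1.90,-2.52) (2.52,1.90) (-3.09,1.81) (-3.87,1.75) (-4.77,1.22) (-2.64,-2.37) (-1.03,-3.04) (1.30,-2.87)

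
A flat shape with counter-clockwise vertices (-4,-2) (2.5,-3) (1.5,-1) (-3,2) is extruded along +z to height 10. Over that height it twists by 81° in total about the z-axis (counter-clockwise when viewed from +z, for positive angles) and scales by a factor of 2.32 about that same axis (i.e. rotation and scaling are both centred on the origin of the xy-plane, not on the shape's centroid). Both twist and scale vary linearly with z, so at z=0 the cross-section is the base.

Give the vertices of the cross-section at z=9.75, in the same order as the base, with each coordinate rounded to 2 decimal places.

t = z/height = 9.75/10 = 0.975
s = 1 + (scale-1)·z/height = 1 + (2.32-1)·9.75/10 = 2.287000
θ = twist·z/height = 81°·9.75/10 = 78.9750° = 1.378374 rad
cos θ = 0.191237, sin θ = 0.981544 (intermediates below are computed at full precision and shown rounded to 5 d.p.)
v1: (-4,-2) → rotate → (1.19814,-4.30865) → ×s → (2.74014,-9.85388) → (2.74,-9.85)
v2: (2.5,-3) → rotate → (3.42272,1.88015) → ×s → (7.82777,4.29990) → (7.83,4.30)
v3: (1.5,-1) → rotate → (1.26840,1.28108) → ×s → (2.90083,2.92983) → (2.90,2.93)
v4: (-3,2) → rotate → (-2.53680,-2.56216) → ×s → (-5.80166,-5.85965) → (-5.80,-5.86)

Cross-section at z=9.75: (2.74,-9.85) (7.83,4.30) (2.90,2.93) (-5.80,-5.86)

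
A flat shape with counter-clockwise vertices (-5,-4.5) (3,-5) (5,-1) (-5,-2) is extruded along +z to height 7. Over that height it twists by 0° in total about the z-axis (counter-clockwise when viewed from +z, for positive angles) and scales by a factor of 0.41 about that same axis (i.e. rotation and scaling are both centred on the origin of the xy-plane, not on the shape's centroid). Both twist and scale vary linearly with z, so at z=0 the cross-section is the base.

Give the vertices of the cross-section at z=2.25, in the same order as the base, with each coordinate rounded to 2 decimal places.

t = z/height = 2.25/7 = 0.321429
s = 1 + (scale-1)·z/height = 1 + (0.41-1)·2.25/7 = 0.810357
θ = twist·z/height = 0°·2.25/7 = 0.0000° = 0.000000 rad
cos θ = 1.000000, sin θ = 0.000000 (intermediates below are computed at full precision and shown rounded to 5 d.p.)
v1: (-5,-4.5) → rotate → (-5.00000,-4.50000) → ×s → (-4.05179,-3.64661) → (-4.05,-3.65)
v2: (3,-5) → rotate → (3.00000,-5.00000) → ×s → (2.43107,-4.05179) → (2.43,-4.05)
v3: (5,-1) → rotate → (5.00000,-1.00000) → ×s → (4.05179,-0.81036) → (4.05,-0.81)
v4: (-5,-2) → rotate → (-5.00000,-2.00000) → ×s → (-4.05179,-1.62071) → (-4.05,-1.62)

Cross-section at z=2.25: (-4.05,-3.65) (2.43,-4.05) (4.05,-0.81) (-4.05,-1.62)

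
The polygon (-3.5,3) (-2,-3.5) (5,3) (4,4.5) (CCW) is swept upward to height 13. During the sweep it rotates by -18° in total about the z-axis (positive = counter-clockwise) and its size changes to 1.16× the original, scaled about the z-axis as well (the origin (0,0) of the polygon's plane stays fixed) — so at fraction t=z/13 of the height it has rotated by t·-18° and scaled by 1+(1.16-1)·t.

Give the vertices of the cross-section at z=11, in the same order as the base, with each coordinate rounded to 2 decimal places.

t = z/height = 11/13 = 0.846154
s = 1 + (scale-1)·z/height = 1 + (1.16-1)·11/13 = 1.135385
θ = twist·z/height = -18°·11/13 = -15.2308° = -0.265827 rad
cos θ = 0.964876, sin θ = -0.262707 (intermediates below are computed at full precision and shown rounded to 5 d.p.)
v1: (-3.5,3) → rotate → (-2.58894,3.81410) → ×s → (-2.93945,4.33047) → (-2.94,4.33)
v2: (-2,-3.5) → rotate → (-2.84923,-2.85165) → ×s → (-3.23497,-3.23772) → (-3.23,-3.24)
v3: (5,3) → rotate → (5.61250,1.58109) → ×s → (6.37235,1.79514) → (6.37,1.80)
v4: (4,4.5) → rotate → (5.04169,3.29111) → ×s → (5.72425,3.73668) → (5.72,3.74)

Cross-section at z=11: (-2.94,4.33) (-3.23,-3.24) (6.37,1.80) (5.72,3.74)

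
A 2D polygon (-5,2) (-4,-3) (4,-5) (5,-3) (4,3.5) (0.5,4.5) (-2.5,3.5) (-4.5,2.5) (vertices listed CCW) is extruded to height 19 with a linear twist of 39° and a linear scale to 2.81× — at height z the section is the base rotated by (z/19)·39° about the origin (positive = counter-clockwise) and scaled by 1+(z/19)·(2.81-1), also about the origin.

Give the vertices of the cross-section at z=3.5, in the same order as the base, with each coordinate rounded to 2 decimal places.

t = z/height = 3.5/19 = 0.184211
s = 1 + (scale-1)·z/height = 1 + (2.81-1)·3.5/19 = 1.333421
θ = twist·z/height = 39°·3.5/19 = 7.1842° = 0.125388 rad
cos θ = 0.992149, sin θ = 0.125060 (intermediates below are computed at full precision and shown rounded to 5 d.p.)
v1: (-5,2) → rotate → (-5.21087,1.35900) → ×s → (-6.94828,1.81212) → (-6.95,1.81)
v2: (-4,-3) → rotate → (-3.59342,-3.47669) → ×s → (-4.79154,-4.63589) → (-4.79,-4.64)
v3: (4,-5) → rotate → (4.59390,-4.46051) → ×s → (6.12560,-5.94773) → (6.13,-5.95)
v4: (5,-3) → rotate → (5.33593,-2.35115) → ×s → (7.11504,-3.13507) → (7.12,-3.14)
v5: (4,3.5) → rotate → (3.53089,3.97276) → ×s → (4.70816,5.29736) → (4.71,5.30)
v6: (0.5,4.5) → rotate → (-0.06669,4.52720) → ×s → (-0.08893,6.03667) → (-0.09,6.04)
v7: (-2.5,3.5) → rotate → (-2.91808,3.15987) → ×s → (-3.89103,4.21344) → (-3.89,4.21)
v8: (-4.5,2.5) → rotate → (-4.77732,1.91760) → ×s → (-6.37018,2.55697) → (-6.37,2.56)

Cross-section at z=3.5: (-6.95,1.81) (-4.79,-4.64) (6.13,-5.95) (7.12,-3.14) (4.71,5.30) (-0.09,6.04) (-3.89,4.21) (-6.37,2.56)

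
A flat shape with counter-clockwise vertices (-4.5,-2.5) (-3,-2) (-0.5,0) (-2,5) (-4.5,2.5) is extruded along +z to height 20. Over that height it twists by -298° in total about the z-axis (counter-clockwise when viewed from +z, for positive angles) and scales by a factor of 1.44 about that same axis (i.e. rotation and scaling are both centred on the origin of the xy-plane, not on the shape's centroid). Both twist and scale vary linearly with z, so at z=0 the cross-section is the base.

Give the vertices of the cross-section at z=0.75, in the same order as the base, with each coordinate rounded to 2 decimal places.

Cross-section at z=0.75: (-4.98,-1.61) (-3.39,-1.40) (-0.50,0.10) (-1.01,5.38) (-4.00,3.38)

t = z/height = 0.75/20 = 0.0375
s = 1 + (scale-1)·z/height = 1 + (1.44-1)·0.75/20 = 1.016500
θ = twist·z/height = -298°·0.75/20 = -11.1750° = -0.195041 rad
cos θ = 0.981040, sin θ = -0.193806 (intermediates below are computed at full precision and shown rounded to 5 d.p.)
v1: (-4.5,-2.5) → rotate → (-4.89919,-1.58047) → ×s → (-4.98003,-1.60655) → (-4.98,-1.61)
v2: (-3,-2) → rotate → (-3.33073,-1.38066) → ×s → (-3.38569,-1.40344) → (-3.39,-1.40)
v3: (-0.5,0) → rotate → (-0.49052,0.09690) → ×s → (-0.49861,0.09850) → (-0.50,0.10)
v4: (-2,5) → rotate → (-0.99305,5.29281) → ×s → (-1.00943,5.38014) → (-1.01,5.38)
v5: (-4.5,2.5) → rotate → (-3.93016,3.32473) → ×s → (-3.99501,3.37959) → (-4.00,3.38)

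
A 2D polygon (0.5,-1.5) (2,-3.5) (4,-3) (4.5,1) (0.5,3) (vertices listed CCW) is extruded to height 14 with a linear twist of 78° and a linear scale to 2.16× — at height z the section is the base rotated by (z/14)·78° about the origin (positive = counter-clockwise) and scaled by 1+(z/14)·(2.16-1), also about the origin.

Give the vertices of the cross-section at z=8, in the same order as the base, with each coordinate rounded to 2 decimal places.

Cross-section at z=8: (2.34,-1.19) (6.45,-1.81) (8.24,1.11) (4.16,6.44) (-2.91,4.14)

t = z/height = 8/14 = 0.571429
s = 1 + (scale-1)·z/height = 1 + (2.16-1)·8/14 = 1.662857
θ = twist·z/height = 78°·8/14 = 44.5714° = 0.777918 rad
cos θ = 0.712376, sin θ = 0.701798 (intermediates below are computed at full precision and shown rounded to 5 d.p.)
v1: (0.5,-1.5) → rotate → (1.40888,-0.71767) → ×s → (2.34277,-1.19337) → (2.34,-1.19)
v2: (2,-3.5) → rotate → (3.88104,-1.08972) → ×s → (6.45362,-1.81205) → (6.45,-1.81)
v3: (4,-3) → rotate → (4.95490,0.67006) → ×s → (8.23929,1.11422) → (8.24,1.11)
v4: (4.5,1) → rotate → (2.50389,3.87047) → ×s → (4.16362,6.43603) → (4.16,6.44)
v5: (0.5,3) → rotate → (-1.74921,2.48803) → ×s → (-2.90868,4.13723) → (-2.91,4.14)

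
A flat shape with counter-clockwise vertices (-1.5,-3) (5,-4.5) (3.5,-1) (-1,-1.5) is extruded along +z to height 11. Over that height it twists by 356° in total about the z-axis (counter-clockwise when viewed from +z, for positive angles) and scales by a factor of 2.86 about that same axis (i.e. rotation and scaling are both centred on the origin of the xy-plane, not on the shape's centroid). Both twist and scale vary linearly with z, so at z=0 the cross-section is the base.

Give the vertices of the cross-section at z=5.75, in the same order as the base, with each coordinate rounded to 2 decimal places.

Cross-section at z=5.75: (2.31,6.20) (-10.75,7.78) (-7.07,1.23) (1.65,3.15)

t = z/height = 5.75/11 = 0.522727
s = 1 + (scale-1)·z/height = 1 + (2.86-1)·5.75/11 = 1.972273
θ = twist·z/height = 356°·5.75/11 = 186.0909° = 3.247899 rad
cos θ = -0.994355, sin θ = -0.106106 (intermediates below are computed at full precision and shown rounded to 5 d.p.)
v1: (-1.5,-3) → rotate → (1.17321,3.14222) → ×s → (2.31390,6.19732) → (2.31,6.20)
v2: (5,-4.5) → rotate → (-5.44925,3.94407) → ×s → (-10.74741,7.77877) → (-10.75,7.78)
v3: (3.5,-1) → rotate → (-3.58635,0.62298) → ×s → (-7.07326,1.22869) → (-7.07,1.23)
v4: (-1,-1.5) → rotate → (0.83520,1.59764) → ×s → (1.64723,3.15098) → (1.65,3.15)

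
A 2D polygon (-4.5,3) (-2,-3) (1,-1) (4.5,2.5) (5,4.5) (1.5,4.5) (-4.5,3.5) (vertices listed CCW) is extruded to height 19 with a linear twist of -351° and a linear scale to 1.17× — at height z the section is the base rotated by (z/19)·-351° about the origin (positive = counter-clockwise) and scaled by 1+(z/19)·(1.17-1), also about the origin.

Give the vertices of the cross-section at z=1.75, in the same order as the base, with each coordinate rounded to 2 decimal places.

t = z/height = 1.75/19 = 0.0921053
s = 1 + (scale-1)·z/height = 1 + (1.17-1)·1.75/19 = 1.015658
θ = twist·z/height = -351°·1.75/19 = -32.3289° = -0.564247 rad
cos θ = 0.844992, sin θ = -0.534779 (intermediates below are computed at full precision and shown rounded to 5 d.p.)
v1: (-4.5,3) → rotate → (-2.19812,4.94148) → ×s → (-2.23254,5.01886) → (-2.23,5.02)
v2: (-2,-3) → rotate → (-3.29432,-1.46542) → ×s → (-3.34590,-1.48836) → (-3.35,-1.49)
v3: (1,-1) → rotate → (0.31021,-1.37977) → ×s → (0.31507,-1.40138) → (0.32,-1.40)
v4: (4.5,2.5) → rotate → (5.13941,-0.29403) → ×s → (5.21988,-0.29863) → (5.22,-0.30)
v5: (5,4.5) → rotate → (6.63147,1.12857) → ×s → (6.73530,1.14624) → (6.74,1.15)
v6: (1.5,4.5) → rotate → (3.67399,3.00029) → ×s → (3.73152,3.04727) → (3.73,3.05)
v7: (-4.5,3.5) → rotate → (-1.93074,5.36398) → ×s → (-1.96097,5.44797) → (-1.96,5.45)

Cross-section at z=1.75: (-2.23,5.02) (-3.35,-1.49) (0.32,-1.40) (5.22,-0.30) (6.74,1.15) (3.73,3.05) (-1.96,5.45)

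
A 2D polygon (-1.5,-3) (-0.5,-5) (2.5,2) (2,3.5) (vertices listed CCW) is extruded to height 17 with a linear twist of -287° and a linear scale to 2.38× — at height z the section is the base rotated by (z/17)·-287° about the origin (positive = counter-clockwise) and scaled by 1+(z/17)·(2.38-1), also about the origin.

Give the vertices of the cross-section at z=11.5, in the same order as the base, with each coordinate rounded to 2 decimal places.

t = z/height = 11.5/17 = 0.676471
s = 1 + (scale-1)·z/height = 1 + (2.38-1)·11.5/17 = 1.933529
θ = twist·z/height = -287°·11.5/17 = -194.1471° = -3.388505 rad
cos θ = -0.969672, sin θ = 0.244412 (intermediates below are computed at full precision and shown rounded to 5 d.p.)
v1: (-1.5,-3) → rotate → (2.18774,2.54240) → ×s → (4.23006,4.91580) → (4.23,4.92)
v2: (-0.5,-5) → rotate → (1.70689,4.72615) → ×s → (3.30033,9.13815) → (3.30,9.14)
v3: (2.5,2) → rotate → (-2.91300,-1.32831) → ×s → (-5.63238,-2.56833) → (-5.63,-2.57)
v4: (2,3.5) → rotate → (-2.79478,-2.90503) → ×s → (-5.40380,-5.61696) → (-5.40,-5.62)

Cross-section at z=11.5: (4.23,4.92) (3.30,9.14) (-5.63,-2.57) (-5.40,-5.62)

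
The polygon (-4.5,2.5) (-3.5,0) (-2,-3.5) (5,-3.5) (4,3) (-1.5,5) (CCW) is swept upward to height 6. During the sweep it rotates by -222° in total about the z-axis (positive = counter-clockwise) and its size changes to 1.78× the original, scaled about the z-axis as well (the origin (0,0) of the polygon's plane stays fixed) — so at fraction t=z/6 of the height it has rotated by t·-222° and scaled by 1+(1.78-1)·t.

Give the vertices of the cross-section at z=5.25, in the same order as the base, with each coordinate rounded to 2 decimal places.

t = z/height = 5.25/6 = 0.875
s = 1 + (scale-1)·z/height = 1 + (1.78-1)·5.25/6 = 1.682500
θ = twist·z/height = -222°·5.25/6 = -194.2500° = -3.390302 rad
cos θ = -0.969231, sin θ = 0.246153 (intermediates below are computed at full precision and shown rounded to 5 d.p.)
v1: (-4.5,2.5) → rotate → (3.74616,-3.53077) → ×s → (6.30291,-5.94052) → (6.30,-5.94)
v2: (-3.5,0) → rotate → (3.39231,-0.86154) → ×s → (5.70756,-1.44954) → (5.71,-1.45)
v3: (-2,-3.5) → rotate → (2.80000,2.90000) → ×s → (4.71100,4.87925) → (4.71,4.88)
v4: (5,-3.5) → rotate → (-3.98462,4.62307) → ×s → (-6.70412,7.77832) → (-6.70,7.78)
v5: (4,3) → rotate → (-4.61538,-1.92308) → ×s → (-7.76538,-3.23558) → (-7.77,-3.24)
v6: (-1.5,5) → rotate → (0.22308,-5.21538) → ×s → (0.37533,-8.77488) → (0.38,-8.77)

Cross-section at z=5.25: (6.30,-5.94) (5.71,-1.45) (4.71,4.88) (-6.70,7.78) (-7.77,-3.24) (0.38,-8.77)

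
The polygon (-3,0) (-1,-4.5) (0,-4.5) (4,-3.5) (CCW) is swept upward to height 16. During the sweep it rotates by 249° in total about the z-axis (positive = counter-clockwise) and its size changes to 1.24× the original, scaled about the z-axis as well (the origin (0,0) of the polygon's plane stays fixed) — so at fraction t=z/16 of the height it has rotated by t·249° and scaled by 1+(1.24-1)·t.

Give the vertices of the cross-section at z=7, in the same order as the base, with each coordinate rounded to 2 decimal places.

t = z/height = 7/16 = 0.4375
s = 1 + (scale-1)·z/height = 1 + (1.24-1)·7/16 = 1.105000
θ = twist·z/height = 249°·7/16 = 108.9375° = 1.901318 rad
cos θ = -0.324537, sin θ = 0.945873 (intermediates below are computed at full precision and shown rounded to 5 d.p.)
v1: (-3,0) → rotate → (0.97361,-2.83762) → ×s → (1.07584,-3.13557) → (1.08,-3.14)
v2: (-1,-4.5) → rotate → (4.58097,0.51454) → ×s → (5.06197,0.56857) → (5.06,0.57)
v3: (0,-4.5) → rotate → (4.25643,1.46041) → ×s → (4.70335,1.61376) → (4.70,1.61)
v4: (4,-3.5) → rotate → (2.01241,4.91937) → ×s → (2.22371,5.43590) → (2.22,5.44)

Cross-section at z=7: (1.08,-3.14) (5.06,0.57) (4.70,1.61) (2.22,5.44)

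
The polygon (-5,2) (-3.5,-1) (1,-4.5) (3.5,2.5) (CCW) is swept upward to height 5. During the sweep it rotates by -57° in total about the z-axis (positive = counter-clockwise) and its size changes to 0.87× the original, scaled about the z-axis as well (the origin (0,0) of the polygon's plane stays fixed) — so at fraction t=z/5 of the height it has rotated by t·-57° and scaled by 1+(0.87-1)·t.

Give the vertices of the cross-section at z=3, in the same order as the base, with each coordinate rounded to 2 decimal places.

Cross-section at z=3: (-2.78,4.12) (-3.19,1.05) (-1.57,-3.95) (3.96,0.09)

t = z/height = 3/5 = 0.6
s = 1 + (scale-1)·z/height = 1 + (0.87-1)·3/5 = 0.922000
θ = twist·z/height = -57°·3/5 = -34.2000° = -0.596903 rad
cos θ = 0.827081, sin θ = -0.562083 (intermediates below are computed at full precision and shown rounded to 5 d.p.)
v1: (-5,2) → rotate → (-3.01124,4.46458) → ×s → (-2.77636,4.11634) → (-2.78,4.12)
v2: (-3.5,-1) → rotate → (-3.45687,1.14021) → ×s → (-3.18723,1.05127) → (-3.19,1.05)
v3: (1,-4.5) → rotate → (-1.70229,-4.28395) → ×s → (-1.56952,-3.94980) → (-1.57,-3.95)
v4: (3.5,2.5) → rotate → (4.29999,0.10041) → ×s → (3.96459,0.09258) → (3.96,0.09)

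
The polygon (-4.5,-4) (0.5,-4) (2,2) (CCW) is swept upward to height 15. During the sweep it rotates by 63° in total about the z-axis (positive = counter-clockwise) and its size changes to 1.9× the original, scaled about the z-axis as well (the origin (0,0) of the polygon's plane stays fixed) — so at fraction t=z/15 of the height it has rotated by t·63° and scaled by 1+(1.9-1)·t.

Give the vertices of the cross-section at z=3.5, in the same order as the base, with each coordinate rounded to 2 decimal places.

t = z/height = 3.5/15 = 0.233333
s = 1 + (scale-1)·z/height = 1 + (1.9-1)·3.5/15 = 1.210000
θ = twist·z/height = 63°·3.5/15 = 14.7000° = 0.256563 rad
cos θ = 0.967268, sin θ = 0.253758 (intermediates below are computed at full precision and shown rounded to 5 d.p.)
v1: (-4.5,-4) → rotate → (-3.33767,-5.01098) → ×s → (-4.03858,-6.06329) → (-4.04,-6.06)
v2: (0.5,-4) → rotate → (1.49867,-3.74219) → ×s → (1.81339,-4.52805) → (1.81,-4.53)
v3: (2,2) → rotate → (1.42702,2.44205) → ×s → (1.72669,2.95488) → (1.73,2.95)

Cross-section at z=3.5: (-4.04,-6.06) (1.81,-4.53) (1.73,2.95)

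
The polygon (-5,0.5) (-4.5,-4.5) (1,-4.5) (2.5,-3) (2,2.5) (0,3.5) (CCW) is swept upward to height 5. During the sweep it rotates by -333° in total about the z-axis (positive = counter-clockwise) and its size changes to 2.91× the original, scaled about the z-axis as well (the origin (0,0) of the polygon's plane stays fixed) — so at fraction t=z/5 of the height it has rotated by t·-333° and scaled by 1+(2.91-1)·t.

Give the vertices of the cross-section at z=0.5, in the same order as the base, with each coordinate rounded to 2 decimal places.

t = z/height = 0.5/5 = 0.1
s = 1 + (scale-1)·z/height = 1 + (2.91-1)·0.5/5 = 1.191000
θ = twist·z/height = -333°·0.5/5 = -33.3000° = -0.581195 rad
cos θ = 0.835807, sin θ = -0.549023 (intermediates below are computed at full precision and shown rounded to 5 d.p.)
v1: (-5,0.5) → rotate → (-3.90453,3.16302) → ×s → (-4.65029,3.76715) → (-4.65,3.77)
v2: (-4.5,-4.5) → rotate → (-6.23174,-1.29053) → ×s → (-7.42200,-1.53702) → (-7.42,-1.54)
v3: (1,-4.5) → rotate → (-1.63480,-4.31016) → ×s → (-1.94704,-5.13340) → (-1.95,-5.13)
v4: (2.5,-3) → rotate → (0.44245,-3.87998) → ×s → (0.52696,-4.62106) → (0.53,-4.62)
v5: (2,2.5) → rotate → (3.04417,0.99147) → ×s → (3.62561,1.18084) → (3.63,1.18)
v6: (0,3.5) → rotate → (1.92158,2.92533) → ×s → (2.28860,3.48406) → (2.29,3.48)

Cross-section at z=0.5: (-4.65,3.77) (-7.42,-1.54) (-1.95,-5.13) (0.53,-4.62) (3.63,1.18) (2.29,3.48)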